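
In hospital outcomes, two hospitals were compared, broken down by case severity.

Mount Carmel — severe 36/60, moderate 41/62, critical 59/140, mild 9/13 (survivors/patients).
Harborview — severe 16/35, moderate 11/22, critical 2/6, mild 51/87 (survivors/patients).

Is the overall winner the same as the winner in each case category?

No

Severe: Mount Carmel 36/60 = 60.0%, Harborview 16/35 = 45.7% → Mount Carmel
Moderate: Mount Carmel 41/62 = 66.1%, Harborview 11/22 = 50.0% → Mount Carmel
Critical: Mount Carmel 59/140 = 42.1%, Harborview 2/6 = 33.3% → Mount Carmel
Mild: Mount Carmel 9/13 = 69.2%, Harborview 51/87 = 58.6% → Mount Carmel
Overall: Mount Carmel 145/275 = 52.7%, Harborview 80/150 = 53.3% → Harborview
Mount Carmel wins each case group but Harborview wins overall — the comparison reverses. Mount Carmel's patients skew toward critical, which has a lower base rate.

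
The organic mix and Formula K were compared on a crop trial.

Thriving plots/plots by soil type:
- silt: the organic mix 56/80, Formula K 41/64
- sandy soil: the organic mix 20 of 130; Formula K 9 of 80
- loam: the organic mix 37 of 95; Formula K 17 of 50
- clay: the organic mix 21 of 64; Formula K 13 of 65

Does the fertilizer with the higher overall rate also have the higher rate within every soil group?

Silt: the organic mix 56/80 = 70.0%, Formula K 41/64 = 64.1% → the organic mix
Sandy soil: the organic mix 20/130 = 15.4%, Formula K 9/80 = 11.2% → the organic mix
Loam: the organic mix 37/95 = 38.9%, Formula K 17/50 = 34.0% → the organic mix
Clay: the organic mix 21/64 = 32.8%, Formula K 13/65 = 20.0% → the organic mix
Overall: the organic mix 134/369 = 36.3%, Formula K 80/259 = 30.9% → the organic mix
The organic mix wins overall and in every soil group — no reversal.

Yes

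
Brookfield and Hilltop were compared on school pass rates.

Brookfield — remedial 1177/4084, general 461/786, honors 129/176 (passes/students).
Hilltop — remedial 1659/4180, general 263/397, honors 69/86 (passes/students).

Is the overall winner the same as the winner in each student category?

Remedial: Brookfield 1177/4084 = 28.8%, Hilltop 1659/4180 = 39.7% → Hilltop
General: Brookfield 461/786 = 58.7%, Hilltop 263/397 = 66.2% → Hilltop
Honors: Brookfield 129/176 = 73.3%, Hilltop 69/86 = 80.2% → Hilltop
Overall: Brookfield 1767/5046 = 35.0%, Hilltop 1991/4663 = 42.7% → Hilltop
Hilltop wins overall and in every student group — no reversal.

Yes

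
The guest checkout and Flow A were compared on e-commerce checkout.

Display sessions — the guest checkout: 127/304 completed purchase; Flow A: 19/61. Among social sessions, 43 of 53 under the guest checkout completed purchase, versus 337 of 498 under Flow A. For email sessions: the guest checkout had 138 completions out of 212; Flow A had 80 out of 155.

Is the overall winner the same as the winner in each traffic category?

No

Display: the guest checkout 127/304 = 41.8%, Flow A 19/61 = 31.1% → the guest checkout
Social: the guest checkout 43/53 = 81.1%, Flow A 337/498 = 67.7% → the guest checkout
Email: the guest checkout 138/212 = 65.1%, Flow A 80/155 = 51.6% → the guest checkout
Overall: the guest checkout 308/569 = 54.1%, Flow A 436/714 = 61.1% → Flow A
The guest checkout wins each traffic group but Flow A wins overall — the comparison reverses. The guest checkout's sessions skew toward display, which has a lower base rate.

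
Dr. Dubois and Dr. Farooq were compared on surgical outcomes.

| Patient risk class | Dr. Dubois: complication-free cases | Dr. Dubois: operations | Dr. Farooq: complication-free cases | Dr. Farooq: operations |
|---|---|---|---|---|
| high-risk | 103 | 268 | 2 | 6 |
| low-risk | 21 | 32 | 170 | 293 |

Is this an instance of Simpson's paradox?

Yes

High-risk: Dr. Dubois 103/268 = 38.4%, Dr. Farooq 2/6 = 33.3% → Dr. Dubois
Low-risk: Dr. Dubois 21/32 = 65.6%, Dr. Farooq 170/293 = 58.0% → Dr. Dubois
Overall: Dr. Dubois 124/300 = 41.3%, Dr. Farooq 172/299 = 57.5% → Dr. Farooq
Dr. Dubois wins each patient risk group but Dr. Farooq wins overall — the comparison reverses. Dr. Dubois's operations skew toward high-risk, which has a lower base rate.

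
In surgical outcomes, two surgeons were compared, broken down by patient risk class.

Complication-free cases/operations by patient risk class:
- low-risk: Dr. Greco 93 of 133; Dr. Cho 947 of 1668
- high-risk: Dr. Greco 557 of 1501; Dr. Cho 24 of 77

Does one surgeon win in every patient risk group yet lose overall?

Yes

Low-risk: Dr. Greco 93/133 = 69.9%, Dr. Cho 947/1668 = 56.8% → Dr. Greco
High-risk: Dr. Greco 557/1501 = 37.1%, Dr. Cho 24/77 = 31.2% → Dr. Greco
Overall: Dr. Greco 650/1634 = 39.8%, Dr. Cho 971/1745 = 55.6% → Dr. Cho
Dr. Greco wins each patient risk group but Dr. Cho wins overall — the comparison reverses. Dr. Greco's operations skew toward high-risk, which has a lower base rate.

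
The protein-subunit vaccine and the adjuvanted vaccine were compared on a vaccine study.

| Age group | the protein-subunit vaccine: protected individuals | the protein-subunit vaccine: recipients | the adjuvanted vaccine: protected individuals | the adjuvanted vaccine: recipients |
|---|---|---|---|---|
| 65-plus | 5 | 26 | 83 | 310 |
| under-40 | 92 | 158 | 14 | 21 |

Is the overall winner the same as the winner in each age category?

65-plus: the protein-subunit vaccine 5/26 = 19.2%, the adjuvanted vaccine 83/310 = 26.8% → the adjuvanted vaccine
Under-40: the protein-subunit vaccine 92/158 = 58.2%, the adjuvanted vaccine 14/21 = 66.7% → the adjuvanted vaccine
Overall: the protein-subunit vaccine 97/184 = 52.7%, the adjuvanted vaccine 97/331 = 29.3% → the protein-subunit vaccine
The adjuvanted vaccine wins each age group but the protein-subunit vaccine wins overall — the comparison reverses. The adjuvanted vaccine's recipients skew toward 65-plus, which has a lower base rate.

No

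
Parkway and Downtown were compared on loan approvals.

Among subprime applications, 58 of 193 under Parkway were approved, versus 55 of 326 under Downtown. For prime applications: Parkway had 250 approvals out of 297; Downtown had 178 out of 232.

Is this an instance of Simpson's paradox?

Subprime: Parkway 58/193 = 30.1%, Downtown 55/326 = 16.9% → Parkway
Prime: Parkway 250/297 = 84.2%, Downtown 178/232 = 76.7% → Parkway
Overall: Parkway 308/490 = 62.9%, Downtown 233/558 = 41.8% → Parkway
Parkway wins overall and in every credit group — no reversal.

No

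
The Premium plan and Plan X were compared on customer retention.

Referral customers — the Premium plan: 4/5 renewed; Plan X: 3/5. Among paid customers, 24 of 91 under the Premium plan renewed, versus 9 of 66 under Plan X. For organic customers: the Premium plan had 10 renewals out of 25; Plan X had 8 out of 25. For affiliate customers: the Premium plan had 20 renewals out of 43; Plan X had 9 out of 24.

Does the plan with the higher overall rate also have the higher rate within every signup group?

Yes

Referral: the Premium plan 4/5 = 80.0%, Plan X 3/5 = 60.0% → the Premium plan
Paid: the Premium plan 24/91 = 26.4%, Plan X 9/66 = 13.6% → the Premium plan
Organic: the Premium plan 10/25 = 40.0%, Plan X 8/25 = 32.0% → the Premium plan
Affiliate: the Premium plan 20/43 = 46.5%, Plan X 9/24 = 37.5% → the Premium plan
Overall: the Premium plan 58/164 = 35.4%, Plan X 29/120 = 24.2% → the Premium plan
The Premium plan wins overall and in every signup group — no reversal.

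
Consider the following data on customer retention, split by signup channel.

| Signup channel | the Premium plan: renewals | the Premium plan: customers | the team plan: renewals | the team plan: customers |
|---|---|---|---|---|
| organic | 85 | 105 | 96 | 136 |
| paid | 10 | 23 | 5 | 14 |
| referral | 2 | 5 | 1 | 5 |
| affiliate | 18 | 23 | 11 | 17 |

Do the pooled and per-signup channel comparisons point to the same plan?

Yes

Organic: the Premium plan 85/105 = 81.0%, the team plan 96/136 = 70.6% → the Premium plan
Paid: the Premium plan 10/23 = 43.5%, the team plan 5/14 = 35.7% → the Premium plan
Referral: the Premium plan 2/5 = 40.0%, the team plan 1/5 = 20.0% → the Premium plan
Affiliate: the Premium plan 18/23 = 78.3%, the team plan 11/17 = 64.7% → the Premium plan
Overall: the Premium plan 115/156 = 73.7%, the team plan 113/172 = 65.7% → the Premium plan
The Premium plan wins overall and in every signup group — no reversal.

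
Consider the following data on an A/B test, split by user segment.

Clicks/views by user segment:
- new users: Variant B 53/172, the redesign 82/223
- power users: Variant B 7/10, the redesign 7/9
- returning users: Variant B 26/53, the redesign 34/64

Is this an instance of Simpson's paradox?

No

New users: Variant B 53/172 = 30.8%, the redesign 82/223 = 36.8% → the redesign
Power users: Variant B 7/10 = 70.0%, the redesign 7/9 = 77.8% → the redesign
Returning users: Variant B 26/53 = 49.1%, the redesign 34/64 = 53.1% → the redesign
Overall: Variant B 86/235 = 36.6%, the redesign 123/296 = 41.6% → the redesign
The redesign wins overall and in every user group — no reversal.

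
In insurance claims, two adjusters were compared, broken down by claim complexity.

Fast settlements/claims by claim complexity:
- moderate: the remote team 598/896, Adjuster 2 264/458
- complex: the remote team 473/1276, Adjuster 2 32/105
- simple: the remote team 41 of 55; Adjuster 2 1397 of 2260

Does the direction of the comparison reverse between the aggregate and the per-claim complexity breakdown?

Yes

Moderate: the remote team 598/896 = 66.7%, Adjuster 2 264/458 = 57.6% → the remote team
Complex: the remote team 473/1276 = 37.1%, Adjuster 2 32/105 = 30.5% → the remote team
Simple: the remote team 41/55 = 74.5%, Adjuster 2 1397/2260 = 61.8% → the remote team
Overall: the remote team 1112/2227 = 49.9%, Adjuster 2 1693/2823 = 60.0% → Adjuster 2
The remote team wins each claim group but Adjuster 2 wins overall — the comparison reverses. The remote team's claims skew toward complex, which has a lower base rate.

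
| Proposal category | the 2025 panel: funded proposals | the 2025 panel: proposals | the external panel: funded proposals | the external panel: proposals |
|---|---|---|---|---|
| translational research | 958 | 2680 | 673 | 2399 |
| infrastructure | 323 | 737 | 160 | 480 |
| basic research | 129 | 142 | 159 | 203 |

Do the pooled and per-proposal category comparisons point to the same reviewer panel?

Translational research: the 2025 panel 958/2680 = 35.7%, the external panel 673/2399 = 28.1% → the 2025 panel
Infrastructure: the 2025 panel 323/737 = 43.8%, the external panel 160/480 = 33.3% → the 2025 panel
Basic research: the 2025 panel 129/142 = 90.8%, the external panel 159/203 = 78.3% → the 2025 panel
Overall: the 2025 panel 1410/3559 = 39.6%, the external panel 992/3082 = 32.2% → the 2025 panel
The 2025 panel wins overall and in every proposal group — no reversal.

Yes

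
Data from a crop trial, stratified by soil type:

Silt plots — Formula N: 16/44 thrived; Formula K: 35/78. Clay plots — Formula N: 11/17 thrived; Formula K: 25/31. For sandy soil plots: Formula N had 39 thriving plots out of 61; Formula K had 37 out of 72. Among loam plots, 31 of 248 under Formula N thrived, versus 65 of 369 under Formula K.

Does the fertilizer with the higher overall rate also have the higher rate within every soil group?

No

Silt: Formula N 16/44 = 36.4%, Formula K 35/78 = 44.9% → Formula K
Clay: Formula N 11/17 = 64.7%, Formula K 25/31 = 80.6% → Formula K
Sandy soil: Formula N 39/61 = 63.9%, Formula K 37/72 = 51.4% → Formula N
Loam: Formula N 31/248 = 12.5%, Formula K 65/369 = 17.6% → Formula K
Overall: Formula N 97/370 = 26.2%, Formula K 162/550 = 29.5% → Formula K
Neither sweeps: Formula N wins 1 of 4 groups, Formula K wins 3. Formula K wins overall but not every group — no Simpson reversal.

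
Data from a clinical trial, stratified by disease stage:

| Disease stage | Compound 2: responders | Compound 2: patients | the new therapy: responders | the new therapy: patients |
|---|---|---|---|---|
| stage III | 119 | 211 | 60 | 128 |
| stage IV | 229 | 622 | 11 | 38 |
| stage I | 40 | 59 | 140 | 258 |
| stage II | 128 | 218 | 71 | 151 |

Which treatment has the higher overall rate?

the new therapy

Stage III: Compound 2 119/211 = 56.4%, the new therapy 60/128 = 46.9% → Compound 2
Stage IV: Compound 2 229/622 = 36.8%, the new therapy 11/38 = 28.9% → Compound 2
Stage I: Compound 2 40/59 = 67.8%, the new therapy 140/258 = 54.3% → Compound 2
Stage II: Compound 2 128/218 = 58.7%, the new therapy 71/151 = 47.0% → Compound 2
Overall: Compound 2 516/1110 = 46.5%, the new therapy 282/575 = 49.0% → the new therapy
(Compound 2 wins every disease group but the new therapy wins overall — Compound 2's patients skew toward the low-rate stage IV group.)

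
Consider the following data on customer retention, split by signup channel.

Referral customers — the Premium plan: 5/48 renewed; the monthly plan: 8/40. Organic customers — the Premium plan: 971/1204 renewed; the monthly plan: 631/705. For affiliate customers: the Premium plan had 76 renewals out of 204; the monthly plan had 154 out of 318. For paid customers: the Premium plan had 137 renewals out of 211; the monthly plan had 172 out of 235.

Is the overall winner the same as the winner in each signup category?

Yes

Referral: the Premium plan 5/48 = 10.4%, the monthly plan 8/40 = 20.0% → the monthly plan
Organic: the Premium plan 971/1204 = 80.6%, the monthly plan 631/705 = 89.5% → the monthly plan
Affiliate: the Premium plan 76/204 = 37.3%, the monthly plan 154/318 = 48.4% → the monthly plan
Paid: the Premium plan 137/211 = 64.9%, the monthly plan 172/235 = 73.2% → the monthly plan
Overall: the Premium plan 1189/1667 = 71.3%, the monthly plan 965/1298 = 74.3% → the monthly plan
The monthly plan wins overall and in every signup group — no reversal.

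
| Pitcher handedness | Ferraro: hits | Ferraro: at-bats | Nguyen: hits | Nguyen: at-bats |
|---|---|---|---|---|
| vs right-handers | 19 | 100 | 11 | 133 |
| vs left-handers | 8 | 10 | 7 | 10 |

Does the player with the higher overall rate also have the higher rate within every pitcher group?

Vs right-handers: Ferraro 19/100 = 19.0%, Nguyen 11/133 = 8.3% → Ferraro
Vs left-handers: Ferraro 8/10 = 80.0%, Nguyen 7/10 = 70.0% → Ferraro
Overall: Ferraro 27/110 = 24.5%, Nguyen 18/143 = 12.6% → Ferraro
Ferraro wins overall and in every pitcher group — no reversal.

Yes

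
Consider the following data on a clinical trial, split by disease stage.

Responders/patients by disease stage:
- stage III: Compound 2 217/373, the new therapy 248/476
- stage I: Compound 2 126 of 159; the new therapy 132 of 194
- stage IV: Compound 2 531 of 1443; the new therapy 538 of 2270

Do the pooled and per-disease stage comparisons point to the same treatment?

Stage III: Compound 2 217/373 = 58.2%, the new therapy 248/476 = 52.1% → Compound 2
Stage I: Compound 2 126/159 = 79.2%, the new therapy 132/194 = 68.0% → Compound 2
Stage IV: Compound 2 531/1443 = 36.8%, the new therapy 538/2270 = 23.7% → Compound 2
Overall: Compound 2 874/1975 = 44.3%, the new therapy 918/2940 = 31.2% → Compound 2
Compound 2 wins overall and in every disease group — no reversal.

Yes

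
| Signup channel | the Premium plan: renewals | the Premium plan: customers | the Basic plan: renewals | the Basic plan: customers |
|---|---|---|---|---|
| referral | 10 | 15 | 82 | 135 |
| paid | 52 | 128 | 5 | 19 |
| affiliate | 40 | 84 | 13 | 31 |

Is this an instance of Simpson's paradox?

Yes

Referral: the Premium plan 10/15 = 66.7%, the Basic plan 82/135 = 60.7% → the Premium plan
Paid: the Premium plan 52/128 = 40.6%, the Basic plan 5/19 = 26.3% → the Premium plan
Affiliate: the Premium plan 40/84 = 47.6%, the Basic plan 13/31 = 41.9% → the Premium plan
Overall: the Premium plan 102/227 = 44.9%, the Basic plan 100/185 = 54.1% → the Basic plan
The Premium plan wins each signup group but the Basic plan wins overall — the comparison reverses. The Premium plan's customers skew toward paid, which has a lower base rate.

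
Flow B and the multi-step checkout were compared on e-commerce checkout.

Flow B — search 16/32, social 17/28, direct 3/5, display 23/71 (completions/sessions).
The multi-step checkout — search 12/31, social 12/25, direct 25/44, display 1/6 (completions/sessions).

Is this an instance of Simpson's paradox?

Search: Flow B 16/32 = 50.0%, the multi-step checkout 12/31 = 38.7% → Flow B
Social: Flow B 17/28 = 60.7%, the multi-step checkout 12/25 = 48.0% → Flow B
Direct: Flow B 3/5 = 60.0%, the multi-step checkout 25/44 = 56.8% → Flow B
Display: Flow B 23/71 = 32.4%, the multi-step checkout 1/6 = 16.7% → Flow B
Overall: Flow B 59/136 = 43.4%, the multi-step checkout 50/106 = 47.2% → the multi-step checkout
Flow B wins each traffic group but the multi-step checkout wins overall — the comparison reverses. Flow B's sessions skew toward display, which has a lower base rate.

Yes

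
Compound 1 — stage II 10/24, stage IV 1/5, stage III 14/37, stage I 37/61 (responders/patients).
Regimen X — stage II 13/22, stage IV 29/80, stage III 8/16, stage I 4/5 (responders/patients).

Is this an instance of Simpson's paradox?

Yes

Stage II: Compound 1 10/24 = 41.7%, Regimen X 13/22 = 59.1% → Regimen X
Stage IV: Compound 1 1/5 = 20.0%, Regimen X 29/80 = 36.2% → Regimen X
Stage III: Compound 1 14/37 = 37.8%, Regimen X 8/16 = 50.0% → Regimen X
Stage I: Compound 1 37/61 = 60.7%, Regimen X 4/5 = 80.0% → Regimen X
Overall: Compound 1 62/127 = 48.8%, Regimen X 54/123 = 43.9% → Compound 1
Regimen X wins each disease group but Compound 1 wins overall — the comparison reverses. Regimen X's patients skew toward stage IV, which has a lower base rate.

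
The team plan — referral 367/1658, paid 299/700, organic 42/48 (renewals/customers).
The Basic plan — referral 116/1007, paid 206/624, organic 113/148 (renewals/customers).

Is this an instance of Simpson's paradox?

No

Referral: the team plan 367/1658 = 22.1%, the Basic plan 116/1007 = 11.5% → the team plan
Paid: the team plan 299/700 = 42.7%, the Basic plan 206/624 = 33.0% → the team plan
Organic: the team plan 42/48 = 87.5%, the Basic plan 113/148 = 76.4% → the team plan
Overall: the team plan 708/2406 = 29.4%, the Basic plan 435/1779 = 24.5% → the team plan
The team plan wins overall and in every signup group — no reversal.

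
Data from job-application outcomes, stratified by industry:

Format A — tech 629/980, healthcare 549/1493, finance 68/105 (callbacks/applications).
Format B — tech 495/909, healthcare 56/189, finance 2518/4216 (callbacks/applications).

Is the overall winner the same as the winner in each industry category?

Tech: Format A 629/980 = 64.2%, Format B 495/909 = 54.5% → Format A
Healthcare: Format A 549/1493 = 36.8%, Format B 56/189 = 29.6% → Format A
Finance: Format A 68/105 = 64.8%, Format B 2518/4216 = 59.7% → Format A
Overall: Format A 1246/2578 = 48.3%, Format B 3069/5314 = 57.8% → Format B
Format A wins each industry group but Format B wins overall — the comparison reverses. Format A's applications skew toward healthcare, which has a lower base rate.

No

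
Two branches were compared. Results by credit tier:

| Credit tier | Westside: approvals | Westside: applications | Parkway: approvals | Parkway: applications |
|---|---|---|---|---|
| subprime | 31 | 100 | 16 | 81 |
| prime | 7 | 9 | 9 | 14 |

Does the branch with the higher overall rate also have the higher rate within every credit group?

Yes

Subprime: Westside 31/100 = 31.0%, Parkway 16/81 = 19.8% → Westside
Prime: Westside 7/9 = 77.8%, Parkway 9/14 = 64.3% → Westside
Overall: Westside 38/109 = 34.9%, Parkway 25/95 = 26.3% → Westside
Westside wins overall and in every credit group — no reversal.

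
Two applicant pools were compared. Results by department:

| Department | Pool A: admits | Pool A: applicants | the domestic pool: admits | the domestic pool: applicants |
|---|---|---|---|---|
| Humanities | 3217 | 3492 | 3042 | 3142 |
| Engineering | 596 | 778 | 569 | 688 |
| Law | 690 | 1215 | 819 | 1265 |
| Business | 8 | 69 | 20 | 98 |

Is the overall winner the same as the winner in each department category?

Yes

Humanities: Pool A 3217/3492 = 92.1%, the domestic pool 3042/3142 = 96.8% → the domestic pool
Engineering: Pool A 596/778 = 76.6%, the domestic pool 569/688 = 82.7% → the domestic pool
Law: Pool A 690/1215 = 56.8%, the domestic pool 819/1265 = 64.7% → the domestic pool
Business: Pool A 8/69 = 11.6%, the domestic pool 20/98 = 20.4% → the domestic pool
Overall: Pool A 4511/5554 = 81.2%, the domestic pool 4450/5193 = 85.7% → the domestic pool
The domestic pool wins overall and in every department group — no reversal.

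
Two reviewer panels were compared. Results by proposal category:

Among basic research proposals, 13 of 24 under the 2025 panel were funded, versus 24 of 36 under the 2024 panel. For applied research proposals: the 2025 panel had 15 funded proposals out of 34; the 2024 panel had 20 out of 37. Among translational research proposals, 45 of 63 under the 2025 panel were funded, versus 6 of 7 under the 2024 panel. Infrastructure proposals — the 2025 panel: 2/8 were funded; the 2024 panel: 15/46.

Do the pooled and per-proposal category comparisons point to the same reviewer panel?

Basic research: the 2025 panel 13/24 = 54.2%, the 2024 panel 24/36 = 66.7% → the 2024 panel
Applied research: the 2025 panel 15/34 = 44.1%, the 2024 panel 20/37 = 54.1% → the 2024 panel
Translational research: the 2025 panel 45/63 = 71.4%, the 2024 panel 6/7 = 85.7% → the 2024 panel
Infrastructure: the 2025 panel 2/8 = 25.0%, the 2024 panel 15/46 = 32.6% → the 2024 panel
Overall: the 2025 panel 75/129 = 58.1%, the 2024 panel 65/126 = 51.6% → the 2025 panel
The 2024 panel wins each proposal group but the 2025 panel wins overall — the comparison reverses. The 2024 panel's proposals skew toward infrastructure, which has a lower base rate.

No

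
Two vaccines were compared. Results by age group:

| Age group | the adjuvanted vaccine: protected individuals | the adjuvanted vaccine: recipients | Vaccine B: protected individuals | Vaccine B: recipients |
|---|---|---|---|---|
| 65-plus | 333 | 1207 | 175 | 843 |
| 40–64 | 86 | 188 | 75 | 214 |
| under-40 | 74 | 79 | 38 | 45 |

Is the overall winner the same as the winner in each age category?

Yes

65-plus: the adjuvanted vaccine 333/1207 = 27.6%, Vaccine B 175/843 = 20.8% → the adjuvanted vaccine
40–64: the adjuvanted vaccine 86/188 = 45.7%, Vaccine B 75/214 = 35.0% → the adjuvanted vaccine
Under-40: the adjuvanted vaccine 74/79 = 93.7%, Vaccine B 38/45 = 84.4% → the adjuvanted vaccine
Overall: the adjuvanted vaccine 493/1474 = 33.4%, Vaccine B 288/1102 = 26.1% → the adjuvanted vaccine
The adjuvanted vaccine wins overall and in every age group — no reversal.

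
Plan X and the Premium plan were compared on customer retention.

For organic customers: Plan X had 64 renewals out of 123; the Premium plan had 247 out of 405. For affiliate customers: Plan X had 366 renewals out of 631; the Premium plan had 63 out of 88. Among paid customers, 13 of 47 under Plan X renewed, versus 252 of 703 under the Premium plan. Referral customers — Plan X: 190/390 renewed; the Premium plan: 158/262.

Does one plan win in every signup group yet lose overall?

Organic: Plan X 64/123 = 52.0%, the Premium plan 247/405 = 61.0% → the Premium plan
Affiliate: Plan X 366/631 = 58.0%, the Premium plan 63/88 = 71.6% → the Premium plan
Paid: Plan X 13/47 = 27.7%, the Premium plan 252/703 = 35.8% → the Premium plan
Referral: Plan X 190/390 = 48.7%, the Premium plan 158/262 = 60.3% → the Premium plan
Overall: Plan X 633/1191 = 53.1%, the Premium plan 720/1458 = 49.4% → Plan X
The Premium plan wins each signup group but Plan X wins overall — the comparison reverses. The Premium plan's customers skew toward paid, which has a lower base rate.

Yes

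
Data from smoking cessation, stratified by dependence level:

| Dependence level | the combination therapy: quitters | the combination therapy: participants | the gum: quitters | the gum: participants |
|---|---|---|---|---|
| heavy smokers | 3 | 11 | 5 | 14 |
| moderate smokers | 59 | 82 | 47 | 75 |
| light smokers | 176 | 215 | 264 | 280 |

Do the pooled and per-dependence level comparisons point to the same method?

No

Heavy smokers: the combination therapy 3/11 = 27.3%, the gum 5/14 = 35.7% → the gum
Moderate smokers: the combination therapy 59/82 = 72.0%, the gum 47/75 = 62.7% → the combination therapy
Light smokers: the combination therapy 176/215 = 81.9%, the gum 264/280 = 94.3% → the gum
Overall: the combination therapy 238/308 = 77.3%, the gum 316/369 = 85.6% → the gum
Neither sweeps: the combination therapy wins 1 of 3 groups, the gum wins 2. The gum wins overall but not every group — no Simpson reversal.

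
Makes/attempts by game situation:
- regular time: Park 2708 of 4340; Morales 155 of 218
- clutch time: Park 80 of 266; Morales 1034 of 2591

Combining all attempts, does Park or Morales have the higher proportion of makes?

Park

Regular time: Park 2708/4340 = 62.4%, Morales 155/218 = 71.1% → Morales
Clutch time: Park 80/266 = 30.1%, Morales 1034/2591 = 39.9% → Morales
Overall: Park 2788/4606 = 60.5%, Morales 1189/2809 = 42.3% → Park
(Morales wins every game group but Park wins overall — Morales's attempts skew toward the low-rate clutch time group.)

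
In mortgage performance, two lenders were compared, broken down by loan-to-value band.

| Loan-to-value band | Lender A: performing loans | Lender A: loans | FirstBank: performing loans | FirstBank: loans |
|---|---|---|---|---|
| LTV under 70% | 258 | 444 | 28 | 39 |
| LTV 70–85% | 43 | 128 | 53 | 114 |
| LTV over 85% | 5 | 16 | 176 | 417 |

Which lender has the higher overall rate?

LTV under 70%: Lender A 258/444 = 58.1%, FirstBank 28/39 = 71.8% → FirstBank
LTV 70–85%: Lender A 43/128 = 33.6%, FirstBank 53/114 = 46.5% → FirstBank
LTV over 85%: Lender A 5/16 = 31.2%, FirstBank 176/417 = 42.2% → FirstBank
Overall: Lender A 306/588 = 52.0%, FirstBank 257/570 = 45.1% → Lender A
(FirstBank wins every loan-to-value group but Lender A wins overall — FirstBank's loans skew toward the low-rate LTV over 85% group.)

Lender A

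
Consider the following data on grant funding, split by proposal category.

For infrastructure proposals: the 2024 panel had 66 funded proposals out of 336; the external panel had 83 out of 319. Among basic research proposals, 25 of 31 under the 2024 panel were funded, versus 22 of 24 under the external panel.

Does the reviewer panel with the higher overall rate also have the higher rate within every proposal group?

Infrastructure: the 2024 panel 66/336 = 19.6%, the external panel 83/319 = 26.0% → the external panel
Basic research: the 2024 panel 25/31 = 80.6%, the external panel 22/24 = 91.7% → the external panel
Overall: the 2024 panel 91/367 = 24.8%, the external panel 105/343 = 30.6% → the external panel
The external panel wins overall and in every proposal group — no reversal.

Yes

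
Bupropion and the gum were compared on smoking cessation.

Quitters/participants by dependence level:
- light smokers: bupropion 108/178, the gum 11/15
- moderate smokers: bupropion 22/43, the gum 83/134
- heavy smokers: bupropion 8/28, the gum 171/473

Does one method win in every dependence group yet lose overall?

Light smokers: bupropion 108/178 = 60.7%, the gum 11/15 = 73.3% → the gum
Moderate smokers: bupropion 22/43 = 51.2%, the gum 83/134 = 61.9% → the gum
Heavy smokers: bupropion 8/28 = 28.6%, the gum 171/473 = 36.2% → the gum
Overall: bupropion 138/249 = 55.4%, the gum 265/622 = 42.6% → bupropion
The gum wins each dependence group but bupropion wins overall — the comparison reverses. The gum's participants skew toward heavy smokers, which has a lower base rate.

Yes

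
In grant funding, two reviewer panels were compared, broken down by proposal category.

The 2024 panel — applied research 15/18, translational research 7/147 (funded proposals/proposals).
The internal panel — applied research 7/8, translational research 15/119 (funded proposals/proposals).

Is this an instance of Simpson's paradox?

No

Applied research: the 2024 panel 15/18 = 83.3%, the internal panel 7/8 = 87.5% → the internal panel
Translational research: the 2024 panel 7/147 = 4.8%, the internal panel 15/119 = 12.6% → the internal panel
Overall: the 2024 panel 22/165 = 13.3%, the internal panel 22/127 = 17.3% → the internal panel
The internal panel wins overall and in every proposal group — no reversal.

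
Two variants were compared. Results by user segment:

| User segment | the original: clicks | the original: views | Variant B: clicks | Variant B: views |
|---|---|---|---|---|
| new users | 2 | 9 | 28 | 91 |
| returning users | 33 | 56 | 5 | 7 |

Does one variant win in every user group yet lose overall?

Yes

New users: the original 2/9 = 22.2%, Variant B 28/91 = 30.8% → Variant B
Returning users: the original 33/56 = 58.9%, Variant B 5/7 = 71.4% → Variant B
Overall: the original 35/65 = 53.8%, Variant B 33/98 = 33.7% → the original
Variant B wins each user group but the original wins overall — the comparison reverses. Variant B's views skew toward new users, which has a lower base rate.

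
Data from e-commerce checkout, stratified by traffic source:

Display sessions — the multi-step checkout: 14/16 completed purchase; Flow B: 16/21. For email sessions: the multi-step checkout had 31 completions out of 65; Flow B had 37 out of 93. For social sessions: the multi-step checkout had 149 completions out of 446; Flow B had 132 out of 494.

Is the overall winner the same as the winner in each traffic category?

Display: the multi-step checkout 14/16 = 87.5%, Flow B 16/21 = 76.2% → the multi-step checkout
Email: the multi-step checkout 31/65 = 47.7%, Flow B 37/93 = 39.8% → the multi-step checkout
Social: the multi-step checkout 149/446 = 33.4%, Flow B 132/494 = 26.7% → the multi-step checkout
Overall: the multi-step checkout 194/527 = 36.8%, Flow B 185/608 = 30.4% → the multi-step checkout
The multi-step checkout wins overall and in every traffic group — no reversal.

Yes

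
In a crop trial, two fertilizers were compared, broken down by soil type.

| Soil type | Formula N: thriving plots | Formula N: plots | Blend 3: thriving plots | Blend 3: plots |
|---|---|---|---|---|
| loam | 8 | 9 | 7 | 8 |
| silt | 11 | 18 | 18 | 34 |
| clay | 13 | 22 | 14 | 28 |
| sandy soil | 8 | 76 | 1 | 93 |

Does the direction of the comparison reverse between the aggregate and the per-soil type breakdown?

No

Loam: Formula N 8/9 = 88.9%, Blend 3 7/8 = 87.5% → Formula N
Silt: Formula N 11/18 = 61.1%, Blend 3 18/34 = 52.9% → Formula N
Clay: Formula N 13/22 = 59.1%, Blend 3 14/28 = 50.0% → Formula N
Sandy soil: Formula N 8/76 = 10.5%, Blend 3 1/93 = 1.1% → Formula N
Overall: Formula N 40/125 = 32.0%, Blend 3 40/163 = 24.5% → Formula N
Formula N wins overall and in every soil group — no reversal.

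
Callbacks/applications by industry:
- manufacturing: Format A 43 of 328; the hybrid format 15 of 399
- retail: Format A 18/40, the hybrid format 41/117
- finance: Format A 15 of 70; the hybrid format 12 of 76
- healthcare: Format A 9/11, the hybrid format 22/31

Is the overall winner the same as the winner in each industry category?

Manufacturing: Format A 43/328 = 13.1%, the hybrid format 15/399 = 3.8% → Format A
Retail: Format A 18/40 = 45.0%, the hybrid format 41/117 = 35.0% → Format A
Finance: Format A 15/70 = 21.4%, the hybrid format 12/76 = 15.8% → Format A
Healthcare: Format A 9/11 = 81.8%, the hybrid format 22/31 = 71.0% → Format A
Overall: Format A 85/449 = 18.9%, the hybrid format 90/623 = 14.4% → Format A
Format A wins overall and in every industry group — no reversal.

Yes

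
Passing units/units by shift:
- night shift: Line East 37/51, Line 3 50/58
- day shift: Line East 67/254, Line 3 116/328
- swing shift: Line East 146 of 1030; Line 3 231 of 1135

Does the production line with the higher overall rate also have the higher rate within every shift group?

Night shift: Line East 37/51 = 72.5%, Line 3 50/58 = 86.2% → Line 3
Day shift: Line East 67/254 = 26.4%, Line 3 116/328 = 35.4% → Line 3
Swing shift: Line East 146/1030 = 14.2%, Line 3 231/1135 = 20.4% → Line 3
Overall: Line East 250/1335 = 18.7%, Line 3 397/1521 = 26.1% → Line 3
Line 3 wins overall and in every shift group — no reversal.

Yes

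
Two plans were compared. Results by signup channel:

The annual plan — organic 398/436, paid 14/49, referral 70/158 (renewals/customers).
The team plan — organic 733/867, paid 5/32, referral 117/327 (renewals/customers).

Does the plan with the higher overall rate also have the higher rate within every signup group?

Organic: the annual plan 398/436 = 91.3%, the team plan 733/867 = 84.5% → the annual plan
Paid: the annual plan 14/49 = 28.6%, the team plan 5/32 = 15.6% → the annual plan
Referral: the annual plan 70/158 = 44.3%, the team plan 117/327 = 35.8% → the annual plan
Overall: the annual plan 482/643 = 75.0%, the team plan 855/1226 = 69.7% → the annual plan
The annual plan wins overall and in every signup group — no reversal.

Yes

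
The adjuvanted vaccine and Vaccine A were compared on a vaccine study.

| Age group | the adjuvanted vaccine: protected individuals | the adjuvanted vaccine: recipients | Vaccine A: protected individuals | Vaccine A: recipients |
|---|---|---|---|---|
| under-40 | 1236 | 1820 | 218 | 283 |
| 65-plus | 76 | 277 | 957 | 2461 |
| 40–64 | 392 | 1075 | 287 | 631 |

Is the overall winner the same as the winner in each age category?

Under-40: the adjuvanted vaccine 1236/1820 = 67.9%, Vaccine A 218/283 = 77.0% → Vaccine A
65-plus: the adjuvanted vaccine 76/277 = 27.4%, Vaccine A 957/2461 = 38.9% → Vaccine A
40–64: the adjuvanted vaccine 392/1075 = 36.5%, Vaccine A 287/631 = 45.5% → Vaccine A
Overall: the adjuvanted vaccine 1704/3172 = 53.7%, Vaccine A 1462/3375 = 43.3% → the adjuvanted vaccine
Vaccine A wins each age group but the adjuvanted vaccine wins overall — the comparison reverses. Vaccine A's recipients skew toward 65-plus, which has a lower base rate.

No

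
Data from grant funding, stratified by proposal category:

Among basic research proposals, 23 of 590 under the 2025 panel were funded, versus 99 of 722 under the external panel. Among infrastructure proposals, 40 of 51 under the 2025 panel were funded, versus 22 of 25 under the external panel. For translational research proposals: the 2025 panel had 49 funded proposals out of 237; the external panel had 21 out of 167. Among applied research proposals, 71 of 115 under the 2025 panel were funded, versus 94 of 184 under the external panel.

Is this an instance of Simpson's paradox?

Basic research: the 2025 panel 23/590 = 3.9%, the external panel 99/722 = 13.7% → the external panel
Infrastructure: the 2025 panel 40/51 = 78.4%, the external panel 22/25 = 88.0% → the external panel
Translational research: the 2025 panel 49/237 = 20.7%, the external panel 21/167 = 12.6% → the 2025 panel
Applied research: the 2025 panel 71/115 = 61.7%, the external panel 94/184 = 51.1% → the 2025 panel
Overall: the 2025 panel 183/993 = 18.4%, the external panel 236/1098 = 21.5% → the external panel
Neither sweeps: the 2025 panel wins 2 of 4 groups, the external panel wins 2. The external panel wins overall but not every group — no Simpson reversal.

No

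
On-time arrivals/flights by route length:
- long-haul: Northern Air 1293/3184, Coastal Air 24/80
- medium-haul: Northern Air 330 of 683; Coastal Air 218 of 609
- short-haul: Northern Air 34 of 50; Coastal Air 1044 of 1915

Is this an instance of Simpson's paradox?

Yes

Long-haul: Northern Air 1293/3184 = 40.6%, Coastal Air 24/80 = 30.0% → Northern Air
Medium-haul: Northern Air 330/683 = 48.3%, Coastal Air 218/609 = 35.8% → Northern Air
Short-haul: Northern Air 34/50 = 68.0%, Coastal Air 1044/1915 = 54.5% → Northern Air
Overall: Northern Air 1657/3917 = 42.3%, Coastal Air 1286/2604 = 49.4% → Coastal Air
Northern Air wins each route group but Coastal Air wins overall — the comparison reverses. Northern Air's flights skew toward long-haul, which has a lower base rate.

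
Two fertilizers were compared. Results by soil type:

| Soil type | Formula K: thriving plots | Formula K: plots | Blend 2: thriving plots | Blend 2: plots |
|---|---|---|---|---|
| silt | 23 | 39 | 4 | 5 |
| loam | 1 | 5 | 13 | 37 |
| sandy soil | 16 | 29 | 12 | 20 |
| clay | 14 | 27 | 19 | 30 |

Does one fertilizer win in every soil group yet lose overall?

Yes

Silt: Formula K 23/39 = 59.0%, Blend 2 4/5 = 80.0% → Blend 2
Loam: Formula K 1/5 = 20.0%, Blend 2 13/37 = 35.1% → Blend 2
Sandy soil: Formula K 16/29 = 55.2%, Blend 2 12/20 = 60.0% → Blend 2
Clay: Formula K 14/27 = 51.9%, Blend 2 19/30 = 63.3% → Blend 2
Overall: Formula K 54/100 = 54.0%, Blend 2 48/92 = 52.2% → Formula K
Blend 2 wins each soil group but Formula K wins overall — the comparison reverses. Blend 2's plots skew toward loam, which has a lower base rate.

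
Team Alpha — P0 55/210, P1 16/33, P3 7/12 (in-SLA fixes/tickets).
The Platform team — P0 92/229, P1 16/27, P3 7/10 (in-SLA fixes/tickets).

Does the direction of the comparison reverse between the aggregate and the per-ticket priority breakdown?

P0: Team Alpha 55/210 = 26.2%, the Platform team 92/229 = 40.2% → the Platform team
P1: Team Alpha 16/33 = 48.5%, the Platform team 16/27 = 59.3% → the Platform team
P3: Team Alpha 7/12 = 58.3%, the Platform team 7/10 = 70.0% → the Platform team
Overall: Team Alpha 78/255 = 30.6%, the Platform team 115/266 = 43.2% → the Platform team
The Platform team wins overall and in every ticket group — no reversal.

No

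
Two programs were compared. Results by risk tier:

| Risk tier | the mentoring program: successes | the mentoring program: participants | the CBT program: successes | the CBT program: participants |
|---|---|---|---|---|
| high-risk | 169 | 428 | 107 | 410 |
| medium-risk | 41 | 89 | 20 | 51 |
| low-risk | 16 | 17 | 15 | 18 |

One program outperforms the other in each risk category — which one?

High-risk: the mentoring program 169/428 = 39.5%, the CBT program 107/410 = 26.1% → the mentoring program
Medium-risk: the mentoring program 41/89 = 46.1%, the CBT program 20/51 = 39.2% → the mentoring program
Low-risk: the mentoring program 16/17 = 94.1%, the CBT program 15/18 = 83.3% → the mentoring program
The mentoring program has the higher rate in all 3 groups.

the mentoring program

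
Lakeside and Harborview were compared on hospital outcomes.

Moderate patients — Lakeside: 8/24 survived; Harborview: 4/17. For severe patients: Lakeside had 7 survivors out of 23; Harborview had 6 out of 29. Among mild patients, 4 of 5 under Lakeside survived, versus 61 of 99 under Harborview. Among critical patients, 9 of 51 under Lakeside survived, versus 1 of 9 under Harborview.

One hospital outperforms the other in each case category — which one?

Moderate: Lakeside 8/24 = 33.3%, Harborview 4/17 = 23.5% → Lakeside
Severe: Lakeside 7/23 = 30.4%, Harborview 6/29 = 20.7% → Lakeside
Mild: Lakeside 4/5 = 80.0%, Harborview 61/99 = 61.6% → Lakeside
Critical: Lakeside 9/51 = 17.6%, Harborview 1/9 = 11.1% → Lakeside
Lakeside has the higher rate in all 4 groups.

Lakeside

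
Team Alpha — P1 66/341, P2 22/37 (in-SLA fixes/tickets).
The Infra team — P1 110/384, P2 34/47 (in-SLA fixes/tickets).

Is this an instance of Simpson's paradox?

P1: Team Alpha 66/341 = 19.4%, the Infra team 110/384 = 28.6% → the Infra team
P2: Team Alpha 22/37 = 59.5%, the Infra team 34/47 = 72.3% → the Infra team
Overall: Team Alpha 88/378 = 23.3%, the Infra team 144/431 = 33.4% → the Infra team
The Infra team wins overall and in every ticket group — no reversal.

No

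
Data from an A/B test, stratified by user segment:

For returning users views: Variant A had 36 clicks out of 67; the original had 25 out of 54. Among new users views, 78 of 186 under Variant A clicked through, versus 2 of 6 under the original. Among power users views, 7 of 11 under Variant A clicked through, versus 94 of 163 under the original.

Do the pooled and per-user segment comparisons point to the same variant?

Returning users: Variant A 36/67 = 53.7%, the original 25/54 = 46.3% → Variant A
New users: Variant A 78/186 = 41.9%, the original 2/6 = 33.3% → Variant A
Power users: Variant A 7/11 = 63.6%, the original 94/163 = 57.7% → Variant A
Overall: Variant A 121/264 = 45.8%, the original 121/223 = 54.3% → the original
Variant A wins each user group but the original wins overall — the comparison reverses. Variant A's views skew toward new users, which has a lower base rate.

No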